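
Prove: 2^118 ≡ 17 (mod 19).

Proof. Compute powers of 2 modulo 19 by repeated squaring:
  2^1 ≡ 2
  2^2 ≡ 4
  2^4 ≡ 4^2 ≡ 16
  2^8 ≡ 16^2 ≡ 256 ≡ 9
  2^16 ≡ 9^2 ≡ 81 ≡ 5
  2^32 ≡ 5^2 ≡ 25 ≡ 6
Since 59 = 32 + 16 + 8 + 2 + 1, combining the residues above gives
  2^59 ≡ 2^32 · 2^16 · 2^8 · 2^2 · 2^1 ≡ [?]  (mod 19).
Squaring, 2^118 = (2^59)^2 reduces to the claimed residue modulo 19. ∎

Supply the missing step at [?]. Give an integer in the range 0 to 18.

13

Multiply the listed residues: 6 · 5 · 9 · 4 · 2 = 30 → 270 → 1080 → 2160.
Reducing modulo 19: 2160 = 113·19 + 13, so 2^59 ≡ 13.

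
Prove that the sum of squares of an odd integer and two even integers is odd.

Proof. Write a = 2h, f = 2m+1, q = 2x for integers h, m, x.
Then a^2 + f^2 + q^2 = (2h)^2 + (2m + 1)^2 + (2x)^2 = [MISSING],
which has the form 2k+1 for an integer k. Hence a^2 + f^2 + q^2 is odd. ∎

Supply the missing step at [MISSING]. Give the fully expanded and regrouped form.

(2h)^2 + (2m + 1)^2 + (2x)^2 = 4h^2 + 4m^2 + 4m + 4x^2 + 1
= 2(2h^2 + 2m^2 + 2m + 2x^2) + 1.
Since 2h^2 + 2m^2 + 2m + 2x^2 is an integer, the sum of squares is of the form 2k+1 for an integer k.

2(2h^2 + 2m^2 + 2m + 2x^2) + 1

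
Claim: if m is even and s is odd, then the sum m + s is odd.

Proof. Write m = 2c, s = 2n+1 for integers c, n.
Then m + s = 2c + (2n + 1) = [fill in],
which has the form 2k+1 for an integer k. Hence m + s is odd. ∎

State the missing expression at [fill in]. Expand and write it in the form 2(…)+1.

2(c + n) + 1

2c + (2n + 1) = 2c + 2n + 1
= 2(c + n) + 1.
Since c + n is an integer, the sum is of the form 2k+1 for an integer k.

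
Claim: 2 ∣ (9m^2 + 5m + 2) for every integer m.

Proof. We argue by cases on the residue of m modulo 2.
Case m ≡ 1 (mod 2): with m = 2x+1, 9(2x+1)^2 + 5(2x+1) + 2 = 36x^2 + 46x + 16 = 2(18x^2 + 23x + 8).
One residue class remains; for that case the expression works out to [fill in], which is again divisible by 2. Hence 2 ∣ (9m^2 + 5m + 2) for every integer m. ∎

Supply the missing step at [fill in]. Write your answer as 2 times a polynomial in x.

2(18x^2 + 5x + 1)

The residues treated are {1}, so the missing case is m ≡ 0 (mod 2); write m = 2x.
Then 9(2x)^2 + 5(2x) + 2 = 36x^2 + 10x + 2 = 2(18x^2 + 5x + 1).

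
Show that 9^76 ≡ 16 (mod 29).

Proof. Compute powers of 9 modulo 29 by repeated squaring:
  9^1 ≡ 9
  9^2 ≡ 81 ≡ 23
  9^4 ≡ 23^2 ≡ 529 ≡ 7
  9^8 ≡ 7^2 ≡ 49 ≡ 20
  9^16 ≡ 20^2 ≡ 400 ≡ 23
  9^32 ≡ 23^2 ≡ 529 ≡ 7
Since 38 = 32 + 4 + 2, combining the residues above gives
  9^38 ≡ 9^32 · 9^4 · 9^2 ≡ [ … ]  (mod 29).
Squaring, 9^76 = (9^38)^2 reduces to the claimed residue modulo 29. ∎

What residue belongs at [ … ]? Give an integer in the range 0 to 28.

25

9^32 · 9^4 · 9^2 ≡ 7 · 7 · 23 = 1127.
1127 mod 29 = 25, so 9^38 ≡ 25 (mod 29).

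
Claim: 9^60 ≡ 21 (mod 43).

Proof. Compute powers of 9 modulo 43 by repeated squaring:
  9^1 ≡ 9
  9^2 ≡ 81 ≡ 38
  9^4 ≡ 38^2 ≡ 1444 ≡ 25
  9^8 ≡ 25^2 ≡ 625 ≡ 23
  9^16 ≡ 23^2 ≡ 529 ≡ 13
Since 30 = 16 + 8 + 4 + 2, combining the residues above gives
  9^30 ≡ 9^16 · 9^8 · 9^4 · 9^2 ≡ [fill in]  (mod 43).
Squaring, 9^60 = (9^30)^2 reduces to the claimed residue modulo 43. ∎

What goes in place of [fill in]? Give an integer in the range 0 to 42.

35

9^16 · 9^8 · 9^4 · 9^2 ≡ 13 · 23 · 25 · 38 = 284050.
284050 mod 43 = 35, so 9^30 ≡ 35 (mod 43).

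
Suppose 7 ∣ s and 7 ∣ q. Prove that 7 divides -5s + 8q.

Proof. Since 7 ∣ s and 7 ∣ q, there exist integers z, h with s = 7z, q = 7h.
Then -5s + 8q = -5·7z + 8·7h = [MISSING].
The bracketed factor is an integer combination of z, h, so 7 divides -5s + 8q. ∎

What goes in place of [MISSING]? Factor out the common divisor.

7(8h - 5z)

Pull the common 7 out of every term: -5·7z + 8·7h = 7(8h - 5z).
8h - 5z is an integer, which exhibits the divisibility.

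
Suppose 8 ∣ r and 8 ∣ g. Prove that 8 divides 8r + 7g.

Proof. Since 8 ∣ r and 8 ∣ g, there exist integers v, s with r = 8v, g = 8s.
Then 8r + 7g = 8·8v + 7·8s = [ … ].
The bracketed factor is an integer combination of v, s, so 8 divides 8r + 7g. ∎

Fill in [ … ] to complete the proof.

Each term has a factor of 8: 8·8v + 7·8s = 8·(7s + 8v).
Since 7s + 8v is an integer, 8 ∣ (8r + 7g).

8(7s + 8v)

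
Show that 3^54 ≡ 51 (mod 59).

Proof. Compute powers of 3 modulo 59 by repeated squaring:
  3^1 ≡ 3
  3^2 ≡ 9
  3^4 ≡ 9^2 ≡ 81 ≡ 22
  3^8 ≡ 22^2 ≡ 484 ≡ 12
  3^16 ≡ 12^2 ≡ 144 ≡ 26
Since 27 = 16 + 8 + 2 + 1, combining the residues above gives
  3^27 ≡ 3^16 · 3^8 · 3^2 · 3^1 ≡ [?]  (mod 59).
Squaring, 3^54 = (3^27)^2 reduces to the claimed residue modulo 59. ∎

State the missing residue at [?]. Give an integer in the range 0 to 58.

46

3^16 · 3^8 · 3^2 · 3^1 ≡ 26 · 12 · 9 · 3 = 8424.
8424 mod 59 = 46, so 3^27 ≡ 46 (mod 59).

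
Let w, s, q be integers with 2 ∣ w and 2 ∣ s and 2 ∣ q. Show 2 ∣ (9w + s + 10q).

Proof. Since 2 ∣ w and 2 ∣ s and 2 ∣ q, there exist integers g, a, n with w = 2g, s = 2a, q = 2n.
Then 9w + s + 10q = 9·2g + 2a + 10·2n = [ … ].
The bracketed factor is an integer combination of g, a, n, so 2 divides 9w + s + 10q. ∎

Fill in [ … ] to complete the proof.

2(a + 9g + 10n)

Each term has a factor of 2: 9·2g + 2a + 10·2n = 2·(a + 9g + 10n).
Since a + 9g + 10n is an integer, 2 ∣ (9w + s + 10q).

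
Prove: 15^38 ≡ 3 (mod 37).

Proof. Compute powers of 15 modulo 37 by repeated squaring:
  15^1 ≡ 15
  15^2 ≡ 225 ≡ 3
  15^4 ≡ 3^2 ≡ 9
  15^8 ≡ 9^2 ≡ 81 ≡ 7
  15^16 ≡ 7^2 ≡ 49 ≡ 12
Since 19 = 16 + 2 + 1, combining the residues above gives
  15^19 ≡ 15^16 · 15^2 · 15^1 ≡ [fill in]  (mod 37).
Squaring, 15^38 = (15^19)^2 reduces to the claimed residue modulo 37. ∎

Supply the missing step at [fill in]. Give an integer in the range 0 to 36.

Multiply the listed residues: 12 · 3 · 15 = 36 → 540.
Reducing modulo 37: 540 = 14·37 + 22, so 15^19 ≡ 22.

22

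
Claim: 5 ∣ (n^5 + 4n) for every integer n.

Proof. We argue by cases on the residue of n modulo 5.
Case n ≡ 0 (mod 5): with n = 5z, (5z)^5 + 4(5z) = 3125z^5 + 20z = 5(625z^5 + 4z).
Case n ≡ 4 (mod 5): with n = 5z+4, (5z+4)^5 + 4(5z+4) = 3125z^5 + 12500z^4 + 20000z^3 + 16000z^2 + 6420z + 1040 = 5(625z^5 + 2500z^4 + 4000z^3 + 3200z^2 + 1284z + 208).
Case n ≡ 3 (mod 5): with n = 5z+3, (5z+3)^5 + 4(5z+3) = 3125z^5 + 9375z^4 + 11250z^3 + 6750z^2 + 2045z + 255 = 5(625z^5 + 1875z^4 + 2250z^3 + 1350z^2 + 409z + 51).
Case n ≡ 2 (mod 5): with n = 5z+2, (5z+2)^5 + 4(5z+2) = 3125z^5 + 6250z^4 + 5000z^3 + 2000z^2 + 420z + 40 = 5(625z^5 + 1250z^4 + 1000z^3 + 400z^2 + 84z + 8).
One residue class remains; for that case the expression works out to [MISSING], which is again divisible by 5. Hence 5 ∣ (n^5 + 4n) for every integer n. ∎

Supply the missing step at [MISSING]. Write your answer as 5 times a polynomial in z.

Only n ≡ 1 (mod 5) is unaccounted for. Put n = 5z+1:
(5z+1)^5 + 4(5z+1) expands to 3125z^5 + 3125z^4 + 1250z^3 + 250z^2 + 45z + 5,
and factoring out 5 leaves 5(625z^5 + 625z^4 + 250z^3 + 50z^2 + 9z + 1).

5(625z^5 + 625z^4 + 250z^3 + 50z^2 + 9z + 1)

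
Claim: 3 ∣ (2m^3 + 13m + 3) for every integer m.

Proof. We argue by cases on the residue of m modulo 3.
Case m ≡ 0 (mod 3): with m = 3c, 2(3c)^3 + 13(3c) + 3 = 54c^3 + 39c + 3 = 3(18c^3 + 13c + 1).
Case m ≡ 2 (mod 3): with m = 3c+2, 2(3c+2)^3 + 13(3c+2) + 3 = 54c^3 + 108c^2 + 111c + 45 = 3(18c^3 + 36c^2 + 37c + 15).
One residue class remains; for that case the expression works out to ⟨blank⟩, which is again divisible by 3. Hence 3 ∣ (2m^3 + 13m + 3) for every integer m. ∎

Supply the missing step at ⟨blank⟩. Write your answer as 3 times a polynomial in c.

Only m ≡ 1 (mod 3) is unaccounted for. Put m = 3c+1:
2(3c+1)^3 + 13(3c+1) + 3 expands to 54c^3 + 54c^2 + 57c + 18,
and factoring out 3 leaves 3(18c^3 + 18c^2 + 19c + 6).

3(18c^3 + 18c^2 + 19c + 6)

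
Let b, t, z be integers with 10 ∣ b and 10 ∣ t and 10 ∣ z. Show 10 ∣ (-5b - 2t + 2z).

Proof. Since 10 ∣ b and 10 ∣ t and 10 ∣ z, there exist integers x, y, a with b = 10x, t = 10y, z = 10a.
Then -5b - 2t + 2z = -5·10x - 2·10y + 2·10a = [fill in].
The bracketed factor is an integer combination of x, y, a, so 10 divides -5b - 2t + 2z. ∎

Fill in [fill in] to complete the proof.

10(2a - 5x - 2y)

Each term has a factor of 10: -5·10x - 2·10y + 2·10a = 10·(2a - 5x - 2y).
Since 2a - 5x - 2y is an integer, 10 ∣ (-5b - 2t + 2z).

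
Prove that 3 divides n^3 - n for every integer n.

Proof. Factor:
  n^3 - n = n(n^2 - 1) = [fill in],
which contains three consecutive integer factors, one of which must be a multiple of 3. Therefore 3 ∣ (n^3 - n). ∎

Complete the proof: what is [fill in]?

n(n^2 - 1) = n(n - 1)(n + 1) = (n - 1)n(n + 1).
These three factors are consecutive integers, so their product is divisible by 3.

(n - 1)n(n + 1)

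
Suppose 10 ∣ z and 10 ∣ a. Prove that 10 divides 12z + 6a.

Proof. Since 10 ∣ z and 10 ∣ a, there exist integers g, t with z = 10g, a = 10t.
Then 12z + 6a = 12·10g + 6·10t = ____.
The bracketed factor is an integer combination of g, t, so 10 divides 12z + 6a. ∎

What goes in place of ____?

10(12g + 6t)

Pull the common 10 out of every term: 12·10g + 6·10t = 10(12g + 6t).
12g + 6t is an integer, which exhibits the divisibility.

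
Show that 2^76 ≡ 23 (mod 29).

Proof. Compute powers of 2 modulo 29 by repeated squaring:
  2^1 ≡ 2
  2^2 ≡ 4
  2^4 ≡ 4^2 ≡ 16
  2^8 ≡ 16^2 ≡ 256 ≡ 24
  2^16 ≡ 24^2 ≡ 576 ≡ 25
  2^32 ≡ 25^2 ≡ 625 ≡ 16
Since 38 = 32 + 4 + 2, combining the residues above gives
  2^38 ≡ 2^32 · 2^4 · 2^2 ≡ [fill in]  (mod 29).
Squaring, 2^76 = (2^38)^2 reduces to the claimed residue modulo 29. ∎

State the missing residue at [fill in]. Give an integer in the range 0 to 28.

Multiply the listed residues: 16 · 16 · 4 = 256 → 1024.
Reducing modulo 29: 1024 = 35·29 + 9, so 2^38 ≡ 9.

9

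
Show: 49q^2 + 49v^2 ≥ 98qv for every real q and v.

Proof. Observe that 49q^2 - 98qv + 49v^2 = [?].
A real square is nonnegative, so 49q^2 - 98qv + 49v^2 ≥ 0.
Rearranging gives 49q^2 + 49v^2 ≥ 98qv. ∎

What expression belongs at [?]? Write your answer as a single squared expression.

(7q - 7v)^2

The leading and trailing coefficients are 7^2 and 7^2, and 98 = 2·7·7, so the trinomial is (7q - 7v)^2.
Hence 49q^2 - 98qv + 49v^2 ≥ 0.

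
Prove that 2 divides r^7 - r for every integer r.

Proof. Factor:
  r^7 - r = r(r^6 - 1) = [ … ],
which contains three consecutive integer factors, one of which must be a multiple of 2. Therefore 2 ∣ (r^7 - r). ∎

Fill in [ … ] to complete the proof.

(r - 1)r(r + 1)(r^4 + r^2 + 1)

r^6 - 1 = (r^2 - 1)(r^4 + r^2 + 1), and r^2 - 1 = (r-1)(r+1).
So r(r^6 - 1) = (r - 1)r(r + 1)(r^4 + r^2 + 1).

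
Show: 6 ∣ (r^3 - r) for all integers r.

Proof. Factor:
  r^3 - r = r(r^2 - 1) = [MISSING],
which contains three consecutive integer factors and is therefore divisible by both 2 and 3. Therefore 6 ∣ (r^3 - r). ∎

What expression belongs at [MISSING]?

(r - 1)r(r + 1)

r(r^2 - 1) = r(r - 1)(r + 1) = (r - 1)r(r + 1).
These three factors are consecutive integers, so their product is divisible by 6.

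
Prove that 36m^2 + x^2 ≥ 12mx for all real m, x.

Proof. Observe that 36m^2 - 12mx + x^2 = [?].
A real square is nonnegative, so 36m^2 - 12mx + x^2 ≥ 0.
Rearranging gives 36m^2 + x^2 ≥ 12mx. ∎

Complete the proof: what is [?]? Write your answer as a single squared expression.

36m^2 - 12mx + x^2 is a perfect-square trinomial: the outer terms are (6m)^2 and (x)^2, and the cross term is -2·6m·x.
So 36m^2 - 12mx + x^2 = (6m - x)^2 ≥ 0.

(6m - x)^2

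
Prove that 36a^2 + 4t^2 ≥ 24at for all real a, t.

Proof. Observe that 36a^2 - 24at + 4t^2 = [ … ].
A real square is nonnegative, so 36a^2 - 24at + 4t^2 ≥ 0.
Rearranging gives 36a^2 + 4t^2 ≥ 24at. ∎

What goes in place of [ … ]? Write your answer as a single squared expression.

The leading and trailing coefficients are 6^2 and 2^2, and 24 = 2·6·2, so the trinomial is (6a - 2t)^2.
Hence 36a^2 - 24at + 4t^2 ≥ 0.

(6a - 2t)^2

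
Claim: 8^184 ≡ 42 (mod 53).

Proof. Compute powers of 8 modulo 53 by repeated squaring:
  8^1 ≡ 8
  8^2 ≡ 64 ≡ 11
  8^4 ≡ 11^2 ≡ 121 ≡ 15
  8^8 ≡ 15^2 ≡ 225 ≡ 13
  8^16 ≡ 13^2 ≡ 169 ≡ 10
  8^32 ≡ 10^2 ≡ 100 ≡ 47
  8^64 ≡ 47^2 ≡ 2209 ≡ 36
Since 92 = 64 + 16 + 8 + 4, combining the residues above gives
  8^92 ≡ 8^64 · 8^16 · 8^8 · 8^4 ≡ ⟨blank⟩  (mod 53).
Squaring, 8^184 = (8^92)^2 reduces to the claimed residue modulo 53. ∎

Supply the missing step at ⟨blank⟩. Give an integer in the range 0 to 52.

8^64 · 8^16 · 8^8 · 8^4 ≡ 36 · 10 · 13 · 15 = 70200.
70200 mod 53 = 28, so 8^92 ≡ 28 (mod 53).

28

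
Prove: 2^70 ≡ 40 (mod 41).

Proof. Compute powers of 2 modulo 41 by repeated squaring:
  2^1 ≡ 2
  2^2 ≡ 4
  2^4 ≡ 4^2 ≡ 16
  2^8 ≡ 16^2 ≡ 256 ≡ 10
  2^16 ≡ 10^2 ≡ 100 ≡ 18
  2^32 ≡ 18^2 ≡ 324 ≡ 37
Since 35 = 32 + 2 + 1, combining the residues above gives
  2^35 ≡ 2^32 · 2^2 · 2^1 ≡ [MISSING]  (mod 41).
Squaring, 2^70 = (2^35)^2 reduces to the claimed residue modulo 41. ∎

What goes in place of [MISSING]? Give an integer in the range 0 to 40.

2^32 · 2^2 · 2^1 ≡ 37 · 4 · 2 = 296.
296 mod 41 = 9, so 2^35 ≡ 9 (mod 41).

9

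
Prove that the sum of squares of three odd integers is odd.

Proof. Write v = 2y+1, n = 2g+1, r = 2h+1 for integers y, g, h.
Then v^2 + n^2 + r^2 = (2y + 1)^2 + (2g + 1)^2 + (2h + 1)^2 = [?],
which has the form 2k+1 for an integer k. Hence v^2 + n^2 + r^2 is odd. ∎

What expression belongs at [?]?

(2y + 1)^2 + (2g + 1)^2 + (2h + 1)^2 = 4g^2 + 4g + 4h^2 + 4h + 4y^2 + 4y + 3
= 2(2g^2 + 2g + 2h^2 + 2h + 2y^2 + 2y + 1) + 1.
Since 2g^2 + 2g + 2h^2 + 2h + 2y^2 + 2y + 1 is an integer, the sum of squares is of the form 2k+1 for an integer k.

2(2g^2 + 2g + 2h^2 + 2h + 2y^2 + 2y + 1) + 1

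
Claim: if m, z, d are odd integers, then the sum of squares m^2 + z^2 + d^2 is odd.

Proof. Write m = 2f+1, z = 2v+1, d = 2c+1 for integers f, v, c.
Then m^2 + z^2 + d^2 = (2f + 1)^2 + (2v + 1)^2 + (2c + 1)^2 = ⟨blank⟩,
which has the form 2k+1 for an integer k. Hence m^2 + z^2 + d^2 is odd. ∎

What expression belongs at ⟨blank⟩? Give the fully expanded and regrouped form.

Expanding: (2f + 1)^2 + (2v + 1)^2 + (2c + 1)^2 = 4c^2 + 4c + 4f^2 + 4f + 4v^2 + 4v + 3.
Every term except the constant is even, so this is 2(2c^2 + 2c + 2f^2 + 2f + 2v^2 + 2v + 1) + 1,
and 2c^2 + 2c + 2f^2 + 2f + 2v^2 + 2v + 1 ∈ ℤ gives the required form.

2(2c^2 + 2c + 2f^2 + 2f + 2v^2 + 2v + 1) + 1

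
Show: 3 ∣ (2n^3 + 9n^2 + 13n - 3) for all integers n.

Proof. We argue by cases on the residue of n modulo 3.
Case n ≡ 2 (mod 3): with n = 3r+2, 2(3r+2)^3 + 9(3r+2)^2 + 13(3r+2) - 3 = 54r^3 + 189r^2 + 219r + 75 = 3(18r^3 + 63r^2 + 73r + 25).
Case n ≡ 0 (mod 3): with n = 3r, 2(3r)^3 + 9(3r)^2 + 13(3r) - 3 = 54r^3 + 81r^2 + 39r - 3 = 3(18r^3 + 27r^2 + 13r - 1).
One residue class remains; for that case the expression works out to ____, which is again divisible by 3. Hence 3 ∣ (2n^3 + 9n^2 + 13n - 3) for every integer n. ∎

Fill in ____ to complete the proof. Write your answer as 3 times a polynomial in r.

Only n ≡ 1 (mod 3) is unaccounted for. Put n = 3r+1:
2(3r+1)^3 + 9(3r+1)^2 + 13(3r+1) - 3 expands to 54r^3 + 135r^2 + 111r + 21,
and factoring out 3 leaves 3(18r^3 + 45r^2 + 37r + 7).

3(18r^3 + 45r^2 + 37r + 7)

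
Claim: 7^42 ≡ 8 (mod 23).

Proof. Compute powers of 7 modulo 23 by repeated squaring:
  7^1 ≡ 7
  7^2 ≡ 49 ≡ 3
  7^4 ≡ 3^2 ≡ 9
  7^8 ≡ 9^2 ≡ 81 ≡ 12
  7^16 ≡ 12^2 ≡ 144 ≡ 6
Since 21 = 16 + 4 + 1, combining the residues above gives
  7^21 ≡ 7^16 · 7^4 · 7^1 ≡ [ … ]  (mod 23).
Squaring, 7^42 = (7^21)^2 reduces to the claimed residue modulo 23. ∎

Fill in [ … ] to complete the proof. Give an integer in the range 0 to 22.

Multiply the listed residues: 6 · 9 · 7 = 54 → 378.
Reducing modulo 23: 378 = 16·23 + 10, so 7^21 ≡ 10.

10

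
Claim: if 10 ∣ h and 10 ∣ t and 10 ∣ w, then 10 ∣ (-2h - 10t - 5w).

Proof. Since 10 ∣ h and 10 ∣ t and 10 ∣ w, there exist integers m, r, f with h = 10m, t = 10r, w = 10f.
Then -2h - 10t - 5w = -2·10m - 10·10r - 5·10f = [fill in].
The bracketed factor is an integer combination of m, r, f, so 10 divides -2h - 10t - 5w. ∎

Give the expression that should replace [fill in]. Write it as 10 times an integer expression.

Pull the common 10 out of every term: -2·10m - 10·10r - 5·10f = 10(-5f - 2m - 10r).
-5f - 2m - 10r is an integer, which exhibits the divisibility.

10(-5f - 2m - 10r)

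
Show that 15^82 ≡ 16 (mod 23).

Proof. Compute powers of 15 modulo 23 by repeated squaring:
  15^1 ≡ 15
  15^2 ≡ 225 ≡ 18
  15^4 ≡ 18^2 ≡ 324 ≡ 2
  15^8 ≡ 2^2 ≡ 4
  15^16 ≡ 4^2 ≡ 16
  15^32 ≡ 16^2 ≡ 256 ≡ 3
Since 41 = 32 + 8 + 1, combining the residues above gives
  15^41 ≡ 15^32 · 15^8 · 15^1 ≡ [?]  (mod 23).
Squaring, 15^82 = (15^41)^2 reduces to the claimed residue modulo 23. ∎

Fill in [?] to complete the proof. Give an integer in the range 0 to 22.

Multiply the listed residues: 3 · 4 · 15 = 12 → 180.
Reducing modulo 23: 180 = 7·23 + 19, so 15^41 ≡ 19.

19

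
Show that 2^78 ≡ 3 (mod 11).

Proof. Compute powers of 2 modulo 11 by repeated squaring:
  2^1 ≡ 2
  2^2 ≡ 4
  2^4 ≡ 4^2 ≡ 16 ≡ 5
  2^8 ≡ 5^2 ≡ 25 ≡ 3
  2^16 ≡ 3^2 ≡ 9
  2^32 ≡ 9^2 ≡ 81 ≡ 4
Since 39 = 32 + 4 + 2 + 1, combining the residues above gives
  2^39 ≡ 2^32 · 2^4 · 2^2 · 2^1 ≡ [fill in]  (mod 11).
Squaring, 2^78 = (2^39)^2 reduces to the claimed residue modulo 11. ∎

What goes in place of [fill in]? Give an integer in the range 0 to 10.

Multiply the listed residues: 4 · 5 · 4 · 2 = 20 → 80 → 160.
Reducing modulo 11: 160 = 14·11 + 6, so 2^39 ≡ 6.

6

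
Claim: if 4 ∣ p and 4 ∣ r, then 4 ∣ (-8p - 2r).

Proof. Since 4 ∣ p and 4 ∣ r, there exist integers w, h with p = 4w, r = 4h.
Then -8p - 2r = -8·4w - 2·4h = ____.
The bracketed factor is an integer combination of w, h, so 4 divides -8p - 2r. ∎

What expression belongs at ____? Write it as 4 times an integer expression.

4(-2h - 8w)

Pull the common 4 out of every term: -8·4w - 2·4h = 4(-2h - 8w).
-2h - 8w is an integer, which exhibits the divisibility.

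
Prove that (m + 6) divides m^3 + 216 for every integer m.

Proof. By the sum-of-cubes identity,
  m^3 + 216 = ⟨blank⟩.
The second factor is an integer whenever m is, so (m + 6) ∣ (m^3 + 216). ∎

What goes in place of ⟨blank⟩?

(m + 6)(m^2 - 6m + 36)

Polynomial division of m^3 + 216 by m + 6 leaves remainder 0 and quotient m^2 - 6m + 36.
Hence m^3 + 216 = (m + 6)(m^2 - 6m + 36).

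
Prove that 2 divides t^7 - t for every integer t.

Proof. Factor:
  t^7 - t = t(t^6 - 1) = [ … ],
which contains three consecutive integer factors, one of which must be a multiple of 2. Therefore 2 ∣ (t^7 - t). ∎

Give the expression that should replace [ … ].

(t - 1)t(t + 1)(t^4 + t^2 + 1)

t^6 - 1 = (t^2 - 1)(t^4 + t^2 + 1), and t^2 - 1 = (t-1)(t+1).
So t(t^6 - 1) = (t - 1)t(t + 1)(t^4 + t^2 + 1).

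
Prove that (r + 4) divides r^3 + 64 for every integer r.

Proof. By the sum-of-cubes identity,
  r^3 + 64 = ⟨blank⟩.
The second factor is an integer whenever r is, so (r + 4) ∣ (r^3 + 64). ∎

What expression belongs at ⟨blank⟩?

(r + 4)(r^2 - 4r + 16)

Polynomial division of r^3 + 64 by r + 4 leaves remainder 0 and quotient r^2 - 4r + 16.
Hence r^3 + 64 = (r + 4)(r^2 - 4r + 16).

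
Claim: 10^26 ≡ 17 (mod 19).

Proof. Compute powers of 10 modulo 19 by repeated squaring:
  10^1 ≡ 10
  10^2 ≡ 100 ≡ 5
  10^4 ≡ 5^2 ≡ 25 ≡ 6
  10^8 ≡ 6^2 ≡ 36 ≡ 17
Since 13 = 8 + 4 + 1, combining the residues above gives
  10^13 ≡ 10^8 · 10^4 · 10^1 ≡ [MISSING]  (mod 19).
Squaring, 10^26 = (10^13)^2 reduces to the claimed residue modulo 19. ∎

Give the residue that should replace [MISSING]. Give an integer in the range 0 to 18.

10^8 · 10^4 · 10^1 ≡ 17 · 6 · 10 = 1020.
1020 mod 19 = 13, so 10^13 ≡ 13 (mod 19).

13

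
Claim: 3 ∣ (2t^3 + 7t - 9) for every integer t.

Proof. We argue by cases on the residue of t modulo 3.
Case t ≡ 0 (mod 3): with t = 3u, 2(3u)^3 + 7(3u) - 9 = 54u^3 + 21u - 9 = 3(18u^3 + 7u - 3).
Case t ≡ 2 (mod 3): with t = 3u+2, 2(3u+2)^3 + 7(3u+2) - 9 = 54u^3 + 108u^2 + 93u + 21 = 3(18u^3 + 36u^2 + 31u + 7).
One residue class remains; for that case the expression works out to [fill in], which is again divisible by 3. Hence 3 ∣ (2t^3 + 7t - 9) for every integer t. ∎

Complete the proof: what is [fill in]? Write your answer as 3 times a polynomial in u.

Only t ≡ 1 (mod 3) is unaccounted for. Put t = 3u+1:
2(3u+1)^3 + 7(3u+1) - 9 expands to 54u^3 + 54u^2 + 39u,
and factoring out 3 leaves 3(18u^3 + 18u^2 + 13u).

3(18u^3 + 18u^2 + 13u)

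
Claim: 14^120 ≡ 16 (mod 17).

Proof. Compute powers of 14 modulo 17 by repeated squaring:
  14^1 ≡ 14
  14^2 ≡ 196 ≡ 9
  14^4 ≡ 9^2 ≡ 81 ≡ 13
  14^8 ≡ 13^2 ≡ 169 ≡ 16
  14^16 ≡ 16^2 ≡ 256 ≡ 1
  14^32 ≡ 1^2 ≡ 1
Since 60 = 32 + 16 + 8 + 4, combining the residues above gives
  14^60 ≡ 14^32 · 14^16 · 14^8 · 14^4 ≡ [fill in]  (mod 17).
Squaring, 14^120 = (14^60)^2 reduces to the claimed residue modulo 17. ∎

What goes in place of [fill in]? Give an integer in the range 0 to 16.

14^32 · 14^16 · 14^8 · 14^4 ≡ 1 · 1 · 16 · 13 = 208.
208 mod 17 = 4, so 14^60 ≡ 4 (mod 17).

4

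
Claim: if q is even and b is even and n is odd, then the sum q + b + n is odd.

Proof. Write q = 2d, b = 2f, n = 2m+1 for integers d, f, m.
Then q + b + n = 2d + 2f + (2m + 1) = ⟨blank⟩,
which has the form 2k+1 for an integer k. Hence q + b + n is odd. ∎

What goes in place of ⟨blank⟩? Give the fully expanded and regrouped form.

2(d + f + m) + 1

Expanding: 2d + 2f + (2m + 1) = 2d + 2f + 2m + 1.
Every term except the constant is even, so this is 2(d + f + m) + 1,
and d + f + m ∈ ℤ gives the required form.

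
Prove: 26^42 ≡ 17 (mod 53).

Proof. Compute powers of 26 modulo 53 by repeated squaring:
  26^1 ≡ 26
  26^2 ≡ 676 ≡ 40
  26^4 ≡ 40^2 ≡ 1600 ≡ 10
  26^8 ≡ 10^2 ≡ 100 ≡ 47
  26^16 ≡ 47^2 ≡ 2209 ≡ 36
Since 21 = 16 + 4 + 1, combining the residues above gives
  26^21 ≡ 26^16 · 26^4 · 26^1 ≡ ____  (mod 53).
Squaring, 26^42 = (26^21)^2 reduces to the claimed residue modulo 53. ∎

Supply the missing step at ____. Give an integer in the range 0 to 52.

Multiply the listed residues: 36 · 10 · 26 = 360 → 9360.
Reducing modulo 53: 9360 = 176·53 + 32, so 26^21 ≡ 32.

32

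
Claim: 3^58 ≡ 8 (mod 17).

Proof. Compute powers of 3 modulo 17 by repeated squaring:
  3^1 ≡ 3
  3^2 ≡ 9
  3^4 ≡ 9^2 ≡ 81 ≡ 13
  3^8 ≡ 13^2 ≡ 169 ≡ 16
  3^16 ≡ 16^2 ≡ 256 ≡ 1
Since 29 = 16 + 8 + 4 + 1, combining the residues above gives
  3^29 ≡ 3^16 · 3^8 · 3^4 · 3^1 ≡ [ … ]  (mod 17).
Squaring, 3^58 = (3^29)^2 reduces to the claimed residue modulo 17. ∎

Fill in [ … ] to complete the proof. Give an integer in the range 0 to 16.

12

Multiply the listed residues: 1 · 16 · 13 · 3 = 16 → 208 → 624.
Reducing modulo 17: 624 = 36·17 + 12, so 3^29 ≡ 12.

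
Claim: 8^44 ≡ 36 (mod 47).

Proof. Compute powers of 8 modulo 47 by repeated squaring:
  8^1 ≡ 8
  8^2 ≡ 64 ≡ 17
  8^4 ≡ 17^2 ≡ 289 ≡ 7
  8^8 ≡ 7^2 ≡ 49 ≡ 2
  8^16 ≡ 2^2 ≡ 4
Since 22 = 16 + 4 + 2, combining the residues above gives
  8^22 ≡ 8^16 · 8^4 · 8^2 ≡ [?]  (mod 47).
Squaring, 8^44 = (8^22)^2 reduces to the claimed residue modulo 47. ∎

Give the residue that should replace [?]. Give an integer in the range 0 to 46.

8^16 · 8^4 · 8^2 ≡ 4 · 7 · 17 = 476.
476 mod 47 = 6, so 8^22 ≡ 6 (mod 47).

6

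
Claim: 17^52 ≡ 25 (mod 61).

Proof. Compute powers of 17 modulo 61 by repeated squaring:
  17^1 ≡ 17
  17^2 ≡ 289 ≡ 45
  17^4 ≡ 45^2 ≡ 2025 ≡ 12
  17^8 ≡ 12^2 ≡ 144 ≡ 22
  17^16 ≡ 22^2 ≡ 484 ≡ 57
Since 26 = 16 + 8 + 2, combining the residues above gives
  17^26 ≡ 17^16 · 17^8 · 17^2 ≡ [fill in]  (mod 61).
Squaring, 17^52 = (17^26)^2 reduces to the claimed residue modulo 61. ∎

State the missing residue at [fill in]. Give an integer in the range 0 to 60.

Multiply the listed residues: 57 · 22 · 45 = 1254 → 56430.
Reducing modulo 61: 56430 = 925·61 + 5, so 17^26 ≡ 5.

5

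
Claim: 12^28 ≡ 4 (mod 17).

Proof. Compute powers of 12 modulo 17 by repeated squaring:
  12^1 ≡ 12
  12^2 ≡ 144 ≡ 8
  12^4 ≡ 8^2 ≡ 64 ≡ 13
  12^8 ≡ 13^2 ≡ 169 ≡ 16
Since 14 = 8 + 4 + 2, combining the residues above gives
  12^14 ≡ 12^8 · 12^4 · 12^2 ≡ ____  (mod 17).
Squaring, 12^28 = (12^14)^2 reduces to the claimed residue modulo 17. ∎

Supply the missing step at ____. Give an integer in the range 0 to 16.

12^8 · 12^4 · 12^2 ≡ 16 · 13 · 8 = 1664.
1664 mod 17 = 15, so 12^14 ≡ 15 (mod 17).

15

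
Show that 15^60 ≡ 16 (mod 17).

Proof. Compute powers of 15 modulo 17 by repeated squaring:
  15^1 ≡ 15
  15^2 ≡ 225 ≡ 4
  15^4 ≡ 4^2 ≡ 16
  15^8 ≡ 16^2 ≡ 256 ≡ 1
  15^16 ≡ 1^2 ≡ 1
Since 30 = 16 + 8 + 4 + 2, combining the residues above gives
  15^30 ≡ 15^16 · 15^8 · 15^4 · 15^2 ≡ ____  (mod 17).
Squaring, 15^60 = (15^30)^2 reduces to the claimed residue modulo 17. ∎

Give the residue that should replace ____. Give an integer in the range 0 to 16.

13

15^16 · 15^8 · 15^4 · 15^2 ≡ 1 · 1 · 16 · 4 = 64.
64 mod 17 = 13, so 15^30 ≡ 13 (mod 17).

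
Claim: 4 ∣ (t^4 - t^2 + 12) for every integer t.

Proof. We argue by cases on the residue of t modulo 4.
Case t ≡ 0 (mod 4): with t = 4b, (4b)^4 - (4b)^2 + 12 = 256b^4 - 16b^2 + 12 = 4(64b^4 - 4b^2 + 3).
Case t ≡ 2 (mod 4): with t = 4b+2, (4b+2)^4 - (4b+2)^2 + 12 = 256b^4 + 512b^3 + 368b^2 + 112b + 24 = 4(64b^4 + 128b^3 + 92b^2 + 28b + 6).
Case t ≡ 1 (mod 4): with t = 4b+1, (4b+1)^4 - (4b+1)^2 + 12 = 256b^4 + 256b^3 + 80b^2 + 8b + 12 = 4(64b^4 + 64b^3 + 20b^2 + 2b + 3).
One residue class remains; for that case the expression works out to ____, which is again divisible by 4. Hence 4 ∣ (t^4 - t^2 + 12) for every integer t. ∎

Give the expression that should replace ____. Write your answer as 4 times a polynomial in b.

The residues treated are {0, 2, 1}, so the missing case is t ≡ 3 (mod 4); write t = 4b+3.
Then (4b+3)^4 - (4b+3)^2 + 12 = 256b^4 + 768b^3 + 848b^2 + 408b + 84 = 4(64b^4 + 192b^3 + 212b^2 + 102b + 21).

4(64b^4 + 192b^3 + 212b^2 + 102b + 21)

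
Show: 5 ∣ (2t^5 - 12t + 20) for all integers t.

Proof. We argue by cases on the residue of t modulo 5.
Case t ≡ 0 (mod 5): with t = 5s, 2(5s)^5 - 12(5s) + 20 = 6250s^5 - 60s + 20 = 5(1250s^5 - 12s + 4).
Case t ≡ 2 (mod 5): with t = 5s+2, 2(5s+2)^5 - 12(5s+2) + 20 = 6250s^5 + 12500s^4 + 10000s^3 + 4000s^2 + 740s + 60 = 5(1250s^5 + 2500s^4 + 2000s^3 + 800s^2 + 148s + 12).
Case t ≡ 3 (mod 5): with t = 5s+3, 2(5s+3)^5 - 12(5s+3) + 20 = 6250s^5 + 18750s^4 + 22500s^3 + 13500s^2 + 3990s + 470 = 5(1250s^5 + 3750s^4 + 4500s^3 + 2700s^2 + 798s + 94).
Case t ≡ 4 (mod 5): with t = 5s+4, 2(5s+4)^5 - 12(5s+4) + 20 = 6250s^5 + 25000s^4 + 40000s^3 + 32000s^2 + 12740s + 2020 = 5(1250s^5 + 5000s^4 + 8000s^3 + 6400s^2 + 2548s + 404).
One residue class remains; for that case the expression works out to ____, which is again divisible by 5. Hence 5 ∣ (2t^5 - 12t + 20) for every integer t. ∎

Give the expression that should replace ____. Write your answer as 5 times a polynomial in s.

Only t ≡ 1 (mod 5) is unaccounted for. Put t = 5s+1:
2(5s+1)^5 - 12(5s+1) + 20 expands to 6250s^5 + 6250s^4 + 2500s^3 + 500s^2 - 10s + 10,
and factoring out 5 leaves 5(1250s^5 + 1250s^4 + 500s^3 + 100s^2 - 2s + 2).

5(1250s^5 + 1250s^4 + 500s^3 + 100s^2 - 2s + 2)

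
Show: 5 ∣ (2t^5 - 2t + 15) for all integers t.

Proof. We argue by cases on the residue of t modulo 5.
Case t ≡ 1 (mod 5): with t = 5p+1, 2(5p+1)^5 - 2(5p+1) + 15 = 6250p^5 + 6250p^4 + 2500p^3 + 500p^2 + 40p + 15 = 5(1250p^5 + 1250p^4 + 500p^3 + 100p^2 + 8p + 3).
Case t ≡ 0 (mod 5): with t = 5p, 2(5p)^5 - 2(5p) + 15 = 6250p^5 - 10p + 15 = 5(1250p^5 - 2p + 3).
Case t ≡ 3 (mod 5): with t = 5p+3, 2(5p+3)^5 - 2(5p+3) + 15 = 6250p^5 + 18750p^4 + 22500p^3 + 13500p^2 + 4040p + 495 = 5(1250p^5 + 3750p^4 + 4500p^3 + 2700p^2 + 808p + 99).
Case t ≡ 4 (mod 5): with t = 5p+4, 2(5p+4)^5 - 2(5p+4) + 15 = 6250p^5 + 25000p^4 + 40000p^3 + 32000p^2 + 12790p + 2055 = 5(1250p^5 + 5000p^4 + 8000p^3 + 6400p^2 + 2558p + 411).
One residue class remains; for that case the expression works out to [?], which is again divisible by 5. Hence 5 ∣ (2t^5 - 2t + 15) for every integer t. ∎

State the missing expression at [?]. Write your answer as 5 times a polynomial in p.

5(1250p^5 + 2500p^4 + 2000p^3 + 800p^2 + 158p + 15)

Only t ≡ 2 (mod 5) is unaccounted for. Put t = 5p+2:
2(5p+2)^5 - 2(5p+2) + 15 expands to 6250p^5 + 12500p^4 + 10000p^3 + 4000p^2 + 790p + 75,
and factoring out 5 leaves 5(1250p^5 + 2500p^4 + 2000p^3 + 800p^2 + 158p + 15).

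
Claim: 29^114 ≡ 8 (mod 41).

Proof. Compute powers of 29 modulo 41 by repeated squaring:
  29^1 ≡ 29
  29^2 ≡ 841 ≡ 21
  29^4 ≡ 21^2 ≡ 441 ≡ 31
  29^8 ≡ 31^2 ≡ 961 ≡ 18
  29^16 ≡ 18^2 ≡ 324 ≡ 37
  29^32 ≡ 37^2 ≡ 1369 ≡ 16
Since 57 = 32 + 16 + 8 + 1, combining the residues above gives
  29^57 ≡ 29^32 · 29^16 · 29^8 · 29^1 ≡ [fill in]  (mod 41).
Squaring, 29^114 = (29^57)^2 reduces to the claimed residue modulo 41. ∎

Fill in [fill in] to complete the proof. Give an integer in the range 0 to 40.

7

29^32 · 29^16 · 29^8 · 29^1 ≡ 16 · 37 · 18 · 29 = 309024.
309024 mod 41 = 7, so 29^57 ≡ 7 (mod 41).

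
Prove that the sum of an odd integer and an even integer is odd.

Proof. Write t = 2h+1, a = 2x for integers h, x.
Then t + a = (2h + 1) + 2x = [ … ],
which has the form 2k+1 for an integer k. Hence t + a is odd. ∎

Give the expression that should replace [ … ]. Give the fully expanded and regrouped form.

(2h + 1) + 2x = 2h + 2x + 1
= 2(h + x) + 1.
Since h + x is an integer, the sum is of the form 2k+1 for an integer k.

2(h + x) + 1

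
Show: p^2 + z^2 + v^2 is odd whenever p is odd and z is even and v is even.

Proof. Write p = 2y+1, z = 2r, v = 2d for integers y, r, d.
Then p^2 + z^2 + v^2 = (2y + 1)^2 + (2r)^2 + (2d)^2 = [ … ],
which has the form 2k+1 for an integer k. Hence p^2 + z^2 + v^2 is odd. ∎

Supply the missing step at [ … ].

(2y + 1)^2 + (2r)^2 + (2d)^2 = 4d^2 + 4r^2 + 4y^2 + 4y + 1
= 2(2d^2 + 2r^2 + 2y^2 + 2y) + 1.
Since 2d^2 + 2r^2 + 2y^2 + 2y is an integer, the sum of squares is of the form 2k+1 for an integer k.

2(2d^2 + 2r^2 + 2y^2 + 2y) + 1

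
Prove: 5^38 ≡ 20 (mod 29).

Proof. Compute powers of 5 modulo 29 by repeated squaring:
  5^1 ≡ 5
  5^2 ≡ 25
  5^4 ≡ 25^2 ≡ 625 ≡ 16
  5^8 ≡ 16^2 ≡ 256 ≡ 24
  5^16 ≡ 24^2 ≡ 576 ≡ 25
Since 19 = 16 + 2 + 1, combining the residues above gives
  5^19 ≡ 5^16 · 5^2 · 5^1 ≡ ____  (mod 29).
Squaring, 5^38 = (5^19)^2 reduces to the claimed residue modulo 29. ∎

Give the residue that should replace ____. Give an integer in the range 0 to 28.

5^16 · 5^2 · 5^1 ≡ 25 · 25 · 5 = 3125.
3125 mod 29 = 22, so 5^19 ≡ 22 (mod 29).

22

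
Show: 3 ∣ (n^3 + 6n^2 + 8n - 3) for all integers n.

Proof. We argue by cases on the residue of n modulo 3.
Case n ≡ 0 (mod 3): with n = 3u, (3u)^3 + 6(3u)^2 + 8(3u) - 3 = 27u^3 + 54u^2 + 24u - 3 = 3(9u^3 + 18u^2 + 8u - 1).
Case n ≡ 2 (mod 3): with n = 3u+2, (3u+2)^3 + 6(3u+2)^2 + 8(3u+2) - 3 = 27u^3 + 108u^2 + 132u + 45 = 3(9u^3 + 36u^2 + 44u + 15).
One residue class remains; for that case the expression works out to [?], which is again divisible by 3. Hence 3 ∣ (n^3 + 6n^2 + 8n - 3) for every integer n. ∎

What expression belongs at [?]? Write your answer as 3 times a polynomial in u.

The residues treated are {0, 2}, so the missing case is n ≡ 1 (mod 3); write n = 3u+1.
Then (3u+1)^3 + 6(3u+1)^2 + 8(3u+1) - 3 = 27u^3 + 81u^2 + 69u + 12 = 3(9u^3 + 27u^2 + 23u + 4).

3(9u^3 + 27u^2 + 23u + 4)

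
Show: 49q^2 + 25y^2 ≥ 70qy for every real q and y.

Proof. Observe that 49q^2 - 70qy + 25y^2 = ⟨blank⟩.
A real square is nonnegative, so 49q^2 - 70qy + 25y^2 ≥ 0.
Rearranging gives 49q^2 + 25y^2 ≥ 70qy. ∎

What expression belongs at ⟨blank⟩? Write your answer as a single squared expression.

(7q - 5y)^2

49q^2 - 70qy + 25y^2 is a perfect-square trinomial: the outer terms are (7q)^2 and (5y)^2, and the cross term is -2·7q·5y.
So 49q^2 - 70qy + 25y^2 = (7q - 5y)^2 ≥ 0.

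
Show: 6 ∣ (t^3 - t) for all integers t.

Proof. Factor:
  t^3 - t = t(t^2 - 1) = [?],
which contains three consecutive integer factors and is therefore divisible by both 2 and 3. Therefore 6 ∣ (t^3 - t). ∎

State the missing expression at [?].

t(t^2 - 1) = t(t - 1)(t + 1) = (t - 1)t(t + 1).
These three factors are consecutive integers, so their product is divisible by 6.

(t - 1)t(t + 1)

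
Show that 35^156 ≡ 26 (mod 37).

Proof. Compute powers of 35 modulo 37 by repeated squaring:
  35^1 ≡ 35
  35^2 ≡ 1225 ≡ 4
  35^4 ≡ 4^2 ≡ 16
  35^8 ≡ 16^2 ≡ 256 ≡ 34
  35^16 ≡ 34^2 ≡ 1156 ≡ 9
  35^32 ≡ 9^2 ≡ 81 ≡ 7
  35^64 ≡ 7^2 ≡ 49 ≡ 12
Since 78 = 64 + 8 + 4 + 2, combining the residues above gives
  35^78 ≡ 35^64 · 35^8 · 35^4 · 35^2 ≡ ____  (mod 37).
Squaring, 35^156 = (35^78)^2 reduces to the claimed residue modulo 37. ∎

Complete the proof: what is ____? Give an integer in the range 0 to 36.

35^64 · 35^8 · 35^4 · 35^2 ≡ 12 · 34 · 16 · 4 = 26112.
26112 mod 37 = 27, so 35^78 ≡ 27 (mod 37).

27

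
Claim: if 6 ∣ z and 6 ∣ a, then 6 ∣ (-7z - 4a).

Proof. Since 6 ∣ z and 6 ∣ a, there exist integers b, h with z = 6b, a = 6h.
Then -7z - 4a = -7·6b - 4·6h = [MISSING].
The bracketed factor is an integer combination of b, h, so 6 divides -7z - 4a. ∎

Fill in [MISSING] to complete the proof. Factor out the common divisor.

Each term has a factor of 6: -7·6b - 4·6h = 6·(-7b - 4h).
Since -7b - 4h is an integer, 6 ∣ (-7z - 4a).

6(-7b - 4h)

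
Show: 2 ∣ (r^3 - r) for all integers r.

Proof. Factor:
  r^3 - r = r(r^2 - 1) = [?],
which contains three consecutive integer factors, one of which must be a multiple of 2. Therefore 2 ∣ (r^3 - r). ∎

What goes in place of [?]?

r(r^2 - 1) = r(r - 1)(r + 1) = (r - 1)r(r + 1).
These three factors are consecutive integers, so their product is divisible by 2.

(r - 1)r(r + 1)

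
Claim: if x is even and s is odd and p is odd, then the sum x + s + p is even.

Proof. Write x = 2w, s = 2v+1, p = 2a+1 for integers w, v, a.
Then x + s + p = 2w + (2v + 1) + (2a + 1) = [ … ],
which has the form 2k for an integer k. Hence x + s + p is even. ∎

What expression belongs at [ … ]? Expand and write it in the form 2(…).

2(a + v + w + 1)

Expanding: 2w + (2v + 1) + (2a + 1) = 2a + 2v + 2w + 2.
Every term is even; pulling out the factor of 2 gives 2(a + v + w + 1).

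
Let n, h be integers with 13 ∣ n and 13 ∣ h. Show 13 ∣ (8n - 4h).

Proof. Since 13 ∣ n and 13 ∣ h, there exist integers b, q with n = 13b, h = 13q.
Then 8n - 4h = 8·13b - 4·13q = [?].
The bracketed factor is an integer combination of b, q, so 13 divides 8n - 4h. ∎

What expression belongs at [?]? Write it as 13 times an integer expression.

Each term has a factor of 13: 8·13b - 4·13q = 13·(8b - 4q).
Since 8b - 4q is an integer, 13 ∣ (8n - 4h).

13(8b - 4q)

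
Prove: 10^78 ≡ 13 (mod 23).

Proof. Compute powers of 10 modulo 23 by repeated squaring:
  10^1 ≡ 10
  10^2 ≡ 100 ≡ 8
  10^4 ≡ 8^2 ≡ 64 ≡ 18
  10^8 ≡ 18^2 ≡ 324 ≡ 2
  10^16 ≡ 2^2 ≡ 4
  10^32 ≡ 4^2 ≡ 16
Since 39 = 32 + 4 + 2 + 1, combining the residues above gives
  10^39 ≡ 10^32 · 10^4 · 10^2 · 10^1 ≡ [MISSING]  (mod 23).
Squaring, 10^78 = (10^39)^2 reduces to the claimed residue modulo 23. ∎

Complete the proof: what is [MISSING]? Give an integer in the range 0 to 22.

17

10^32 · 10^4 · 10^2 · 10^1 ≡ 16 · 18 · 8 · 10 = 23040.
23040 mod 23 = 17, so 10^39 ≡ 17 (mod 23).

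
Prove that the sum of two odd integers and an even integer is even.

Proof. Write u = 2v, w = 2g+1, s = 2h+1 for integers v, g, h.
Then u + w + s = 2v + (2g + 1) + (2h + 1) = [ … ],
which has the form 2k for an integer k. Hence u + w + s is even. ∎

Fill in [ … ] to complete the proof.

2(g + h + v + 1)

Expanding: 2v + (2g + 1) + (2h + 1) = 2g + 2h + 2v + 2.
Every term is even; pulling out the factor of 2 gives 2(g + h + v + 1).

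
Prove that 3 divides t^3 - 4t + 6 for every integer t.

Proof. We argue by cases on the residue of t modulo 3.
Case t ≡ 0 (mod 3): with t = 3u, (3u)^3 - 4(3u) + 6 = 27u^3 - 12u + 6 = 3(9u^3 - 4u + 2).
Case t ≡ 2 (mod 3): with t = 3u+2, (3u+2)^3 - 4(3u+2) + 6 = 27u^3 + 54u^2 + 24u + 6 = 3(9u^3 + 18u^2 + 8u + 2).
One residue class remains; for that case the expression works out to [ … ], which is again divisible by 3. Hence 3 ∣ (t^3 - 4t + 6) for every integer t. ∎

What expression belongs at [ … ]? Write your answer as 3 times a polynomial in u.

Only t ≡ 1 (mod 3) is unaccounted for. Put t = 3u+1:
(3u+1)^3 - 4(3u+1) + 6 expands to 27u^3 + 27u^2 - 3u + 3,
and factoring out 3 leaves 3(9u^3 + 9u^2 - u + 1).

3(9u^3 + 9u^2 - u + 1)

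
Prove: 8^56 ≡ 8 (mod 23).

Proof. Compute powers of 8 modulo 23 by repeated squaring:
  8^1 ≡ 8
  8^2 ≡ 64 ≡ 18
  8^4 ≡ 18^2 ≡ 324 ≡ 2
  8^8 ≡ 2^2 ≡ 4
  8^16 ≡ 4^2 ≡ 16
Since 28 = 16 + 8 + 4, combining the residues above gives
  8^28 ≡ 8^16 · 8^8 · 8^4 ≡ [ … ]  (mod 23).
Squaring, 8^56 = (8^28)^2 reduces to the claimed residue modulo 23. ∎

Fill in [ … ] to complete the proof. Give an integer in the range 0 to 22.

8^16 · 8^8 · 8^4 ≡ 16 · 4 · 2 = 128.
128 mod 23 = 13, so 8^28 ≡ 13 (mod 23).

13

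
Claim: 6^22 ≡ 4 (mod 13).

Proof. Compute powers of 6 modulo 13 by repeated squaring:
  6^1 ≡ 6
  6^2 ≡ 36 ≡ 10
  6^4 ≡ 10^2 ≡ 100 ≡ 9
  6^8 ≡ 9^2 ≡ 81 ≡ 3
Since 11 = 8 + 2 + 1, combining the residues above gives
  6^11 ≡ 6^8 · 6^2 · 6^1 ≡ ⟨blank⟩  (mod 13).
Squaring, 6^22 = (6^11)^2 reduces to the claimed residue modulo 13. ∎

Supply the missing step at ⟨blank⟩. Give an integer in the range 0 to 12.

Multiply the listed residues: 3 · 10 · 6 = 30 → 180.
Reducing modulo 13: 180 = 13·13 + 11, so 6^11 ≡ 11.

11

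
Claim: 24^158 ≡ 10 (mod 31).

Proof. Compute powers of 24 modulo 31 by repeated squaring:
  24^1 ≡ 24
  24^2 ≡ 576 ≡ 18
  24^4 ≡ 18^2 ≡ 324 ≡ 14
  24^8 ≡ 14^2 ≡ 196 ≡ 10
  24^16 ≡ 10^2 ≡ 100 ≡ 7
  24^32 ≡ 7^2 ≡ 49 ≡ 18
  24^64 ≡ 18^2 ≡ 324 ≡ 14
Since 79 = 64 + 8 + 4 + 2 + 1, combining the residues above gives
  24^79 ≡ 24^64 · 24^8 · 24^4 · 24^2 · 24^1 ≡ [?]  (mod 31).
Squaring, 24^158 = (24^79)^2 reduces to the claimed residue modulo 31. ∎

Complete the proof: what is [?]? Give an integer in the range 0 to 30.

24^64 · 24^8 · 24^4 · 24^2 · 24^1 ≡ 14 · 10 · 14 · 18 · 24 = 846720.
846720 mod 31 = 17, so 24^79 ≡ 17 (mod 31).

17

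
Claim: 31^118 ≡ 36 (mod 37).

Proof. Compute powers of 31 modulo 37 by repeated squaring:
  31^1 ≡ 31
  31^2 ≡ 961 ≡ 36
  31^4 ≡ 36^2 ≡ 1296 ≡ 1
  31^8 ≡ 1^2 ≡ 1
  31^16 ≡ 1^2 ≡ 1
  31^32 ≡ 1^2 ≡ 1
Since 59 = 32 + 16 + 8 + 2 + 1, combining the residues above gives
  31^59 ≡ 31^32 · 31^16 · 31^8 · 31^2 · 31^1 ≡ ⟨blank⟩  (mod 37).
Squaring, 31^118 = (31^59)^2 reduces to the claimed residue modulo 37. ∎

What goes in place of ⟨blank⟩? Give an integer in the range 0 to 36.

Multiply the listed residues: 1 · 1 · 1 · 36 · 31 = 1 → 1 → 36 → 1116.
Reducing modulo 37: 1116 = 30·37 + 6, so 31^59 ≡ 6.

6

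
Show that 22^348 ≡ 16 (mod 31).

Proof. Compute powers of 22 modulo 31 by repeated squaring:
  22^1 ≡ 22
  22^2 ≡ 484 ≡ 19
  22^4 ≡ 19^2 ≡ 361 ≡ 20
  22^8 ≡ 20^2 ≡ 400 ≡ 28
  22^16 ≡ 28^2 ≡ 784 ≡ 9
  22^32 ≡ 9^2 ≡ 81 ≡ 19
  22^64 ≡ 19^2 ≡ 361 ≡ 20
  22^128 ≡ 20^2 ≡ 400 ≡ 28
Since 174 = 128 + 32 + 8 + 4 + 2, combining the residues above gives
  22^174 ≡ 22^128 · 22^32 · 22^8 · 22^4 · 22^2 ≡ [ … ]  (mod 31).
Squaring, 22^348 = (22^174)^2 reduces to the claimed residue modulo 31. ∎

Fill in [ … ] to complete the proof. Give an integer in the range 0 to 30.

4

22^128 · 22^32 · 22^8 · 22^4 · 22^2 ≡ 28 · 19 · 28 · 20 · 19 = 5660480.
5660480 mod 31 = 4, so 22^174 ≡ 4 (mod 31).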